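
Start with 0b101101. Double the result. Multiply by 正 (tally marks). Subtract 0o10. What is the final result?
Convert 0b101101 (binary) → 32 + 8 + 4 + 1 = 45 (decimal)
Start: 45
45 × 2 = 90
Convert 正 (tally marks) → 5 (decimal)
90 × 5 = 450
Convert 0o10 (octal) → 1×8 = 8 (decimal)
450 - 8 = 442
442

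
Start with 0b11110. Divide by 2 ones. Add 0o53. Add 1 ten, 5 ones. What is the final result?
Convert 0b11110 (binary) → 16 + 8 + 4 + 2 = 30 (decimal)
Start: 30
Convert 2 ones (place-value notation) → 2 (decimal)
30 ÷ 2 = 15
Convert 0o53 (octal) → 5×8 + 3 = 43 (decimal)
15 + 43 = 58
Convert 1 ten, 5 ones (place-value notation) → 1×10 + 5 = 15 (decimal)
58 + 15 = 73
73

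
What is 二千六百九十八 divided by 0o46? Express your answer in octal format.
Convert 二千六百九十八 (Chinese numeral) → 2×1000 + 6×100 + 9×10 + 8 = 2698 (decimal)
Convert 0o46 (octal) → 4×8 + 6 = 38 (decimal)
Compute 2698 ÷ 38 = 71
Convert 71 (decimal) → 71 = 1×64 + 7 → 0o107 (octal)
0o107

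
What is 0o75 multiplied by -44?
Convert 0o75 (octal) → 7×8 + 5 = 61 (decimal)
Compute 61 × -44 = -2684
-2684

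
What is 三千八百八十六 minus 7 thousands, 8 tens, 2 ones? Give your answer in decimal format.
Convert 三千八百八十六 (Chinese numeral) → 3×1000 + 8×100 + 8×10 + 6 = 3886 (decimal)
Convert 7 thousands, 8 tens, 2 ones (place-value notation) → 7×1000 + 8×10 + 2 = 7082 (decimal)
Compute 3886 - 7082 = -3196
-3196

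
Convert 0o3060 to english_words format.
Convert 0o3060 (octal) → 3×512 + 6×8 = 1584 (decimal)
Convert 1584 (decimal) → 1584 = 1×1000 + 5×100 + 84 → one thousand five hundred eighty-four (English words)
one thousand five hundred eighty-four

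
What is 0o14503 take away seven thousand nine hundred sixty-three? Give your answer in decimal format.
Convert 0o14503 (octal) → 1×4096 + 4×512 + 5×64 + 3 = 6467 (decimal)
Convert seven thousand nine hundred sixty-three (English words) → 7×1000 + 9×100 + 63 = 7963 (decimal)
Compute 6467 - 7963 = -1496
-1496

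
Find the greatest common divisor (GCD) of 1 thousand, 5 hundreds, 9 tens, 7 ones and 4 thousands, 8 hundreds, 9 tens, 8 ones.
Convert 1 thousand, 5 hundreds, 9 tens, 7 ones (place-value notation) → 1×1000 + 5×100 + 9×10 + 7 = 1597 (decimal)
Convert 4 thousands, 8 hundreds, 9 tens, 8 ones (place-value notation) → 4×1000 + 8×100 + 9×10 + 8 = 4898 (decimal)
Compute gcd(1597, 4898) = 1
1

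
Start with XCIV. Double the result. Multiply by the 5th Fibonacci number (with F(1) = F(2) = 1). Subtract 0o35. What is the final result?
Convert XCIV (Roman numeral) → 90 + 4 = 94 (decimal)
Start: 94
94 × 2 = 188
Convert the 5th Fibonacci number (with F(1) = F(2) = 1) (Fibonacci index) → 1, 1, 2, 3, 5 → 5 (decimal)
188 × 5 = 940
Convert 0o35 (octal) → 3×8 + 5 = 29 (decimal)
940 - 29 = 911
911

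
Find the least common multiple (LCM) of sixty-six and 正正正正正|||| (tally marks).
Convert sixty-six (English words) → 66 (decimal)
Convert 正正正正正|||| (tally marks) → 5 + 5 + 5 + 5 + 5 + 4 = 29 (decimal)
Compute lcm(66, 29) = 1914
1914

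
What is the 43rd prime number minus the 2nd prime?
The 43rd prime number = 191
Convert the 2nd prime (prime index) → 3 (decimal)
Compute 191 - 3 = 188
188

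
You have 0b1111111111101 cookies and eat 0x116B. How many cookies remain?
Convert 0b1111111111101 (binary) → 4096 + 2048 + 1024 + 512 + 256 + 128 + 64 + 32 + 16 + 8 + 4 + 1 = 8189 (decimal)
Convert 0x116B (hexadecimal) → 1×4096 + 1×256 + 6×16 + 11 = 4459 (decimal)
Compute 8189 - 4459 = 3730
3730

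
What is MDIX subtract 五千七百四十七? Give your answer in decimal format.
Convert MDIX (Roman numeral) → 1000 + 500 + 9 = 1509 (decimal)
Convert 五千七百四十七 (Chinese numeral) → 5×1000 + 7×100 + 4×10 + 7 = 5747 (decimal)
Compute 1509 - 5747 = -4238
-4238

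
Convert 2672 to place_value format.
Convert 2672 (decimal) → 2672 = 2×1000 + 6×100 + 7×10 + 2 → 2 thousands, 6 hundreds, 7 tens, 2 ones (place-value notation)
2 thousands, 6 hundreds, 7 tens, 2 ones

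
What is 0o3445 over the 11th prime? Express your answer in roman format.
Convert 0o3445 (octal) → 3×512 + 4×64 + 4×8 + 5 = 1829 (decimal)
Convert the 11th prime (prime index) → 31 (decimal)
Compute 1829 ÷ 31 = 59
Convert 59 (decimal) → 59 = 50 + 9 → LIX (Roman numeral)
LIX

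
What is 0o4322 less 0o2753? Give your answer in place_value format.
Convert 0o4322 (octal) → 4×512 + 3×64 + 2×8 + 2 = 2258 (decimal)
Convert 0o2753 (octal) → 2×512 + 7×64 + 5×8 + 3 = 1515 (decimal)
Compute 2258 - 1515 = 743
Convert 743 (decimal) → 743 = 7×100 + 4×10 + 3 → 7 hundreds, 4 tens, 3 ones (place-value notation)
7 hundreds, 4 tens, 3 ones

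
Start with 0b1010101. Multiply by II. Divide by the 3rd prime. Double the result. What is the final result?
Convert 0b1010101 (binary) → 64 + 16 + 4 + 1 = 85 (decimal)
Start: 85
Convert II (Roman numeral) → 1 + 1 = 2 (decimal)
85 × 2 = 170
Convert the 3rd prime (prime index) → 5 (decimal)
170 ÷ 5 = 34
34 × 2 = 68
68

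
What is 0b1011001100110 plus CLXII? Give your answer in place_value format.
Convert 0b1011001100110 (binary) → 4096 + 1024 + 512 + 64 + 32 + 4 + 2 = 5734 (decimal)
Convert CLXII (Roman numeral) → 100 + 50 + 10 + 1 + 1 = 162 (decimal)
Compute 5734 + 162 = 5896
Convert 5896 (decimal) → 5896 = 5×1000 + 8×100 + 9×10 + 6 → 5 thousands, 8 hundreds, 9 tens, 6 ones (place-value notation)
5 thousands, 8 hundreds, 9 tens, 6 ones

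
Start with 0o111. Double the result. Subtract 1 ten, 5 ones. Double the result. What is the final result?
Convert 0o111 (octal) → 1×64 + 1×8 + 1 = 73 (decimal)
Start: 73
73 × 2 = 146
Convert 1 ten, 5 ones (place-value notation) → 1×10 + 5 = 15 (decimal)
146 - 15 = 131
131 × 2 = 262
262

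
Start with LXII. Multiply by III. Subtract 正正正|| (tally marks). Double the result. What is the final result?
Convert LXII (Roman numeral) → 50 + 10 + 1 + 1 = 62 (decimal)
Start: 62
Convert III (Roman numeral) → 1 + 1 + 1 = 3 (decimal)
62 × 3 = 186
Convert 正正正|| (tally marks) → 5 + 5 + 5 + 2 = 17 (decimal)
186 - 17 = 169
169 × 2 = 338
338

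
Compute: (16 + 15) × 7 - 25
Parentheses first: 16 + 15 = 31
Multiply: 31 × 7 = 217
Subtract: 217 - 25 = 192
192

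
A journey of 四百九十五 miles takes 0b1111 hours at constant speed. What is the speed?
Convert 四百九十五 (Chinese numeral) → 4×100 + 9×10 + 5 = 495 (decimal)
Convert 0b1111 (binary) → 8 + 4 + 2 + 1 = 15 (decimal)
Compute 495 ÷ 15 = 33
33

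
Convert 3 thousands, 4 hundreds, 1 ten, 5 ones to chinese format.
Convert 3 thousands, 4 hundreds, 1 ten, 5 ones (place-value notation) → 3×1000 + 4×100 + 1×10 + 5 = 3415 (decimal)
Convert 3415 (decimal) → 3415 = 3×1000 + 4×100 + 1×10 + 5 → 三千四百一十五 (Chinese numeral)
三千四百一十五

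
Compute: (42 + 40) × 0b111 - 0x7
Convert 0b111 (binary) → 4 + 2 + 1 = 7 (decimal)
Convert 0x7 (hexadecimal) → 7 (decimal)
Expression in decimal: (42 + 40) × 7 - 7
Parentheses first: 42 + 40 = 82
Multiply: 82 × 7 = 574
Subtract: 574 - 7 = 567
567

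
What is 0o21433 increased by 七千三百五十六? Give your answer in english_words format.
Convert 0o21433 (octal) → 2×4096 + 1×512 + 4×64 + 3×8 + 3 = 8987 (decimal)
Convert 七千三百五十六 (Chinese numeral) → 7×1000 + 3×100 + 5×10 + 6 = 7356 (decimal)
Compute 8987 + 7356 = 16343
Convert 16343 (decimal) → 16343 = 16×1000 + 3×100 + 43 → sixteen thousand three hundred forty-three (English words)
sixteen thousand three hundred forty-three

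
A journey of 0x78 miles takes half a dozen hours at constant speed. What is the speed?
Convert 0x78 (hexadecimal) → 7×16 + 8 = 120 (decimal)
Convert half a dozen (colloquial) → 6 (decimal)
Compute 120 ÷ 6 = 20
20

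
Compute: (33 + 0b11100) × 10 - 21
Convert 0b11100 (binary) → 16 + 8 + 4 = 28 (decimal)
Expression in decimal: (33 + 28) × 10 - 21
Parentheses first: 33 + 28 = 61
Multiply: 61 × 10 = 610
Subtract: 610 - 21 = 589
589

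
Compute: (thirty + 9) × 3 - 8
Convert thirty (English words) → 30 (decimal)
Expression in decimal: (30 + 9) × 3 - 8
Parentheses first: 30 + 9 = 39
Multiply: 39 × 3 = 117
Subtract: 117 - 8 = 109
109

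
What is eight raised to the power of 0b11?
Convert eight (English words) → 8 (decimal)
Convert 0b11 (binary) → 2 + 1 = 3 (decimal)
Compute 8 ^ 3 = 512
512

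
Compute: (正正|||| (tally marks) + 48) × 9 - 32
Convert 正正|||| (tally marks) → 5 + 5 + 4 = 14 (decimal)
Expression in decimal: (14 + 48) × 9 - 32
Parentheses first: 14 + 48 = 62
Multiply: 62 × 9 = 558
Subtract: 558 - 32 = 526
526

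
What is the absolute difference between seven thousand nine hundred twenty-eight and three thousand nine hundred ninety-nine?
Convert seven thousand nine hundred twenty-eight (English words) → 7×1000 + 9×100 + 28 = 7928 (decimal)
Convert three thousand nine hundred ninety-nine (English words) → 3×1000 + 9×100 + 99 = 3999 (decimal)
Compute |7928 - 3999| = 3929
3929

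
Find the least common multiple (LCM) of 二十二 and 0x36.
Convert 二十二 (Chinese numeral) → 2×10 + 2 = 22 (decimal)
Convert 0x36 (hexadecimal) → 3×16 + 6 = 54 (decimal)
Compute lcm(22, 54) = 594
594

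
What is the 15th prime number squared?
The 15th prime number = 47
Compute 47² = 47 × 47 = 2209
2209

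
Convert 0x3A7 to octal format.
Convert 0x3A7 (hexadecimal) → 3×256 + 10×16 + 7 = 935 (decimal)
Convert 935 (decimal) → 935 = 1×512 + 6×64 + 4×8 + 7 → 0o1647 (octal)
0o1647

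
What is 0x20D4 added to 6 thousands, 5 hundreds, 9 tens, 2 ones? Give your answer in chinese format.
Convert 0x20D4 (hexadecimal) → 2×4096 + 13×16 + 4 = 8404 (decimal)
Convert 6 thousands, 5 hundreds, 9 tens, 2 ones (place-value notation) → 6×1000 + 5×100 + 9×10 + 2 = 6592 (decimal)
Compute 8404 + 6592 = 14996
Convert 14996 (decimal) → 14996 = 1×10000 + 4×1000 + 9×100 + 9×10 + 6 → 一万四千九百九十六 (Chinese numeral)
一万四千九百九十六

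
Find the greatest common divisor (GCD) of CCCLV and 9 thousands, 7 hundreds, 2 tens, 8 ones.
Convert CCCLV (Roman numeral) → 100 + 100 + 100 + 50 + 5 = 355 (decimal)
Convert 9 thousands, 7 hundreds, 2 tens, 8 ones (place-value notation) → 9×1000 + 7×100 + 2×10 + 8 = 9728 (decimal)
Compute gcd(355, 9728) = 1
1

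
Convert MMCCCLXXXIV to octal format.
Convert MMCCCLXXXIV (Roman numeral) → 1000 + 1000 + 100 + 100 + 100 + 50 + 10 + 10 + 10 + 4 = 2384 (decimal)
Convert 2384 (decimal) → 2384 = 4×512 + 5×64 + 2×8 → 0o4520 (octal)
0o4520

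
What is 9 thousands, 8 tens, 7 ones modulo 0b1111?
Convert 9 thousands, 8 tens, 7 ones (place-value notation) → 9×1000 + 8×10 + 7 = 9087 (decimal)
Convert 0b1111 (binary) → 8 + 4 + 2 + 1 = 15 (decimal)
Compute 9087 mod 15 = 12
12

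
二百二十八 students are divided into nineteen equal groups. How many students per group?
Convert 二百二十八 (Chinese numeral) → 2×100 + 2×10 + 8 = 228 (decimal)
Convert nineteen (English words) → 19 (decimal)
Compute 228 ÷ 19 = 12
12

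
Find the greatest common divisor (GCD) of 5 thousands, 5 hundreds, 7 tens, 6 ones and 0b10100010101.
Convert 5 thousands, 5 hundreds, 7 tens, 6 ones (place-value notation) → 5×1000 + 5×100 + 7×10 + 6 = 5576 (decimal)
Convert 0b10100010101 (binary) → 1024 + 256 + 16 + 4 + 1 = 1301 (decimal)
Compute gcd(5576, 1301) = 1
1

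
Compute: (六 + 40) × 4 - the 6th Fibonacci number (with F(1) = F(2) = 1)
Convert 六 (Chinese numeral) → 6 (decimal)
Convert the 6th Fibonacci number (with F(1) = F(2) = 1) (Fibonacci index) → 1, 1, 2, 3, 5, 8 → 8 (decimal)
Expression in decimal: (6 + 40) × 4 - 8
Parentheses first: 6 + 40 = 46
Multiply: 46 × 4 = 184
Subtract: 184 - 8 = 176
176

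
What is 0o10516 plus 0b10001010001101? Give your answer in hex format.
Convert 0o10516 (octal) → 1×4096 + 5×64 + 1×8 + 6 = 4430 (decimal)
Convert 0b10001010001101 (binary) → 8192 + 512 + 128 + 8 + 4 + 1 = 8845 (decimal)
Compute 4430 + 8845 = 13275
Convert 13275 (decimal) → 13275 = 3×4096 + 3×256 + 13×16 + 11 → 0x33DB (hexadecimal)
0x33DB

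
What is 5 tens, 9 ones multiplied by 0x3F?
Convert 5 tens, 9 ones (place-value notation) → 5×10 + 9 = 59 (decimal)
Convert 0x3F (hexadecimal) → 3×16 + 15 = 63 (decimal)
Compute 59 × 63 = 3717
3717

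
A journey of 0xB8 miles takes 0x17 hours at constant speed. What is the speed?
Convert 0xB8 (hexadecimal) → 11×16 + 8 = 184 (decimal)
Convert 0x17 (hexadecimal) → 1×16 + 7 = 23 (decimal)
Compute 184 ÷ 23 = 8
8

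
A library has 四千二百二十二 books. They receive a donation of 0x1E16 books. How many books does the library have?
Convert 四千二百二十二 (Chinese numeral) → 4×1000 + 2×100 + 2×10 + 2 = 4222 (decimal)
Convert 0x1E16 (hexadecimal) → 1×4096 + 14×256 + 1×16 + 6 = 7702 (decimal)
Compute 4222 + 7702 = 11924
11924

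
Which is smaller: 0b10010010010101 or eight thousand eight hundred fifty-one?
Convert 0b10010010010101 (binary) → 8192 + 1024 + 128 + 16 + 4 + 1 = 9365 (decimal)
Convert eight thousand eight hundred fifty-one (English words) → 8×1000 + 8×100 + 51 = 8851 (decimal)
Compare 9365 vs 8851: smaller = 8851
8851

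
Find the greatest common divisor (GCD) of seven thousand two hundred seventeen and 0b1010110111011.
Convert seven thousand two hundred seventeen (English words) → 7×1000 + 2×100 + 17 = 7217 (decimal)
Convert 0b1010110111011 (binary) → 4096 + 1024 + 256 + 128 + 32 + 16 + 8 + 2 + 1 = 5563 (decimal)
Compute gcd(7217, 5563) = 1
1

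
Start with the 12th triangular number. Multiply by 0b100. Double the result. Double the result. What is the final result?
Convert the 12th triangular number (triangular index) → 12×13/2 = 78 (decimal)
Start: 78
Convert 0b100 (binary) → 4 (decimal)
78 × 4 = 312
312 × 2 = 624
624 × 2 = 1248
1248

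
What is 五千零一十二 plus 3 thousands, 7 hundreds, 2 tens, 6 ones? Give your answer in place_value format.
Convert 五千零一十二 (Chinese numeral) → 5×1000 + 1×10 + 2 = 5012 (decimal)
Convert 3 thousands, 7 hundreds, 2 tens, 6 ones (place-value notation) → 3×1000 + 7×100 + 2×10 + 6 = 3726 (decimal)
Compute 5012 + 3726 = 8738
Convert 8738 (decimal) → 8738 = 8×1000 + 7×100 + 3×10 + 8 → 8 thousands, 7 hundreds, 3 tens, 8 ones (place-value notation)
8 thousands, 7 hundreds, 3 tens, 8 ones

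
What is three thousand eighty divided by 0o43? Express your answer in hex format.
Convert three thousand eighty (English words) → 3×1000 + 80 = 3080 (decimal)
Convert 0o43 (octal) → 4×8 + 3 = 35 (decimal)
Compute 3080 ÷ 35 = 88
Convert 88 (decimal) → 88 = 5×16 + 8 → 0x58 (hexadecimal)
0x58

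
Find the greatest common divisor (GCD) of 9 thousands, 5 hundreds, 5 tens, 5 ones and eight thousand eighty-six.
Convert 9 thousands, 5 hundreds, 5 tens, 5 ones (place-value notation) → 9×1000 + 5×100 + 5×10 + 5 = 9555 (decimal)
Convert eight thousand eighty-six (English words) → 8×1000 + 86 = 8086 (decimal)
Compute gcd(9555, 8086) = 13
13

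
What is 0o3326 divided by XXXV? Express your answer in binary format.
Convert 0o3326 (octal) → 3×512 + 3×64 + 2×8 + 6 = 1750 (decimal)
Convert XXXV (Roman numeral) → 10 + 10 + 10 + 5 = 35 (decimal)
Compute 1750 ÷ 35 = 50
Convert 50 (decimal) → 50 = 32 + 16 + 2 → 0b110010 (binary)
0b110010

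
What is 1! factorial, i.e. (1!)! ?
Convert 1! (factorial) → 1 (decimal)
Compute 1! = 1
1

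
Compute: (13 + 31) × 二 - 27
Convert 二 (Chinese numeral) → 2 (decimal)
Expression in decimal: (13 + 31) × 2 - 27
Parentheses first: 13 + 31 = 44
Multiply: 44 × 2 = 88
Subtract: 88 - 27 = 61
61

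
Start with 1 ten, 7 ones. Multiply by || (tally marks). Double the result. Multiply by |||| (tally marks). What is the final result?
Convert 1 ten, 7 ones (place-value notation) → 1×10 + 7 = 17 (decimal)
Start: 17
Convert || (tally marks) → 2 (decimal)
17 × 2 = 34
34 × 2 = 68
Convert |||| (tally marks) → 4 (decimal)
68 × 4 = 272
272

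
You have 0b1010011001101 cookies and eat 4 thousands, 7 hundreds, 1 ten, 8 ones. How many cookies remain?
Convert 0b1010011001101 (binary) → 4096 + 1024 + 128 + 64 + 8 + 4 + 1 = 5325 (decimal)
Convert 4 thousands, 7 hundreds, 1 ten, 8 ones (place-value notation) → 4×1000 + 7×100 + 1×10 + 8 = 4718 (decimal)
Compute 5325 - 4718 = 607
607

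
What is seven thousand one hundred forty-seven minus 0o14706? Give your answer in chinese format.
Convert seven thousand one hundred forty-seven (English words) → 7×1000 + 1×100 + 47 = 7147 (decimal)
Convert 0o14706 (octal) → 1×4096 + 4×512 + 7×64 + 6 = 6598 (decimal)
Compute 7147 - 6598 = 549
Convert 549 (decimal) → 549 = 5×100 + 4×10 + 9 → 五百四十九 (Chinese numeral)
五百四十九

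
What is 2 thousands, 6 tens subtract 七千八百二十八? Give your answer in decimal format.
Convert 2 thousands, 6 tens (place-value notation) → 2×1000 + 6×10 = 2060 (decimal)
Convert 七千八百二十八 (Chinese numeral) → 7×1000 + 8×100 + 2×10 + 8 = 7828 (decimal)
Compute 2060 - 7828 = -5768
-5768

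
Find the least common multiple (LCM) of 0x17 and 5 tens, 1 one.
Convert 0x17 (hexadecimal) → 1×16 + 7 = 23 (decimal)
Convert 5 tens, 1 one (place-value notation) → 5×10 + 1 = 51 (decimal)
Compute lcm(23, 51) = 1173
1173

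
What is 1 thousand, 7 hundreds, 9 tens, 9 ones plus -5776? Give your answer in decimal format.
Convert 1 thousand, 7 hundreds, 9 tens, 9 ones (place-value notation) → 1×1000 + 7×100 + 9×10 + 9 = 1799 (decimal)
Compute 1799 + -5776 = -3977
-3977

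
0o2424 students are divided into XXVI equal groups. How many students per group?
Convert 0o2424 (octal) → 2×512 + 4×64 + 2×8 + 4 = 1300 (decimal)
Convert XXVI (Roman numeral) → 10 + 10 + 5 + 1 = 26 (decimal)
Compute 1300 ÷ 26 = 50
50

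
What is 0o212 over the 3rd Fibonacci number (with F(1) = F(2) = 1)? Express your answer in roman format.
Convert 0o212 (octal) → 2×64 + 1×8 + 2 = 138 (decimal)
Convert the 3rd Fibonacci number (with F(1) = F(2) = 1) (Fibonacci index) → 1, 1, 2 → 2 (decimal)
Compute 138 ÷ 2 = 69
Convert 69 (decimal) → 69 = 50 + 10 + 9 → LXIX (Roman numeral)
LXIX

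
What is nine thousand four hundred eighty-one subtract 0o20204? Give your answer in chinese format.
Convert nine thousand four hundred eighty-one (English words) → 9×1000 + 4×100 + 81 = 9481 (decimal)
Convert 0o20204 (octal) → 2×4096 + 2×64 + 4 = 8324 (decimal)
Compute 9481 - 8324 = 1157
Convert 1157 (decimal) → 1157 = 1×1000 + 1×100 + 5×10 + 7 → 一千一百五十七 (Chinese numeral)
一千一百五十七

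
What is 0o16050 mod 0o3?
Convert 0o16050 (octal) → 1×4096 + 6×512 + 5×8 = 7208 (decimal)
Convert 0o3 (octal) → 3 (decimal)
Compute 7208 mod 3 = 2
2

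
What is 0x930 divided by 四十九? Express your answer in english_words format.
Convert 0x930 (hexadecimal) → 9×256 + 3×16 = 2352 (decimal)
Convert 四十九 (Chinese numeral) → 4×10 + 9 = 49 (decimal)
Compute 2352 ÷ 49 = 48
Convert 48 (decimal) → forty-eight (English words)
forty-eight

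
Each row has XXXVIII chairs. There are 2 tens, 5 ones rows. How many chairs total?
Convert XXXVIII (Roman numeral) → 10 + 10 + 10 + 5 + 1 + 1 + 1 = 38 (decimal)
Convert 2 tens, 5 ones (place-value notation) → 2×10 + 5 = 25 (decimal)
Compute 38 × 25 = 950
950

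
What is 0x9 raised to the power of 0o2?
Convert 0x9 (hexadecimal) → 9 (decimal)
Convert 0o2 (octal) → 2 (decimal)
Compute 9 ^ 2 = 81
81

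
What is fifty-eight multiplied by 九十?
Convert fifty-eight (English words) → 58 (decimal)
Convert 九十 (Chinese numeral) → 9×10 = 90 (decimal)
Compute 58 × 90 = 5220
5220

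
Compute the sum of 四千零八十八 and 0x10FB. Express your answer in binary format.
Convert 四千零八十八 (Chinese numeral) → 4×1000 + 8×10 + 8 = 4088 (decimal)
Convert 0x10FB (hexadecimal) → 1×4096 + 15×16 + 11 = 4347 (decimal)
Compute 4088 + 4347 = 8435
Convert 8435 (decimal) → 8435 = 8192 + 128 + 64 + 32 + 16 + 2 + 1 → 0b10000011110011 (binary)
0b10000011110011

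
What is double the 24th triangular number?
The 24th triangular number = 24×25/2 = 300
Compute 300 × 2 = 600
600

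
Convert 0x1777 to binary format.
Convert 0x1777 (hexadecimal) → 1×4096 + 7×256 + 7×16 + 7 = 6007 (decimal)
Convert 6007 (decimal) → 6007 = 4096 + 1024 + 512 + 256 + 64 + 32 + 16 + 4 + 2 + 1 → 0b1011101110111 (binary)
0b1011101110111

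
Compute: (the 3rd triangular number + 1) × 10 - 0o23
Convert the 3rd triangular number (triangular index) → 3×4/2 = 6 (decimal)
Convert 0o23 (octal) → 2×8 + 3 = 19 (decimal)
Expression in decimal: (6 + 1) × 10 - 19
Parentheses first: 6 + 1 = 7
Multiply: 7 × 10 = 70
Subtract: 70 - 19 = 51
51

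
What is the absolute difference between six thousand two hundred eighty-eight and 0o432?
Convert six thousand two hundred eighty-eight (English words) → 6×1000 + 2×100 + 88 = 6288 (decimal)
Convert 0o432 (octal) → 4×64 + 3×8 + 2 = 282 (decimal)
Compute |6288 - 282| = 6006
6006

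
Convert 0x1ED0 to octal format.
Convert 0x1ED0 (hexadecimal) → 1×4096 + 14×256 + 13×16 = 7888 (decimal)
Convert 7888 (decimal) → 7888 = 1×4096 + 7×512 + 3×64 + 2×8 → 0o17320 (octal)
0o17320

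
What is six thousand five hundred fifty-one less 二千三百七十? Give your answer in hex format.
Convert six thousand five hundred fifty-one (English words) → 6×1000 + 5×100 + 51 = 6551 (decimal)
Convert 二千三百七十 (Chinese numeral) → 2×1000 + 3×100 + 7×10 = 2370 (decimal)
Compute 6551 - 2370 = 4181
Convert 4181 (decimal) → 4181 = 1×4096 + 5×16 + 5 → 0x1055 (hexadecimal)
0x1055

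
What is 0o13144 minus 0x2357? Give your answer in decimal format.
Convert 0o13144 (octal) → 1×4096 + 3×512 + 1×64 + 4×8 + 4 = 5732 (decimal)
Convert 0x2357 (hexadecimal) → 2×4096 + 3×256 + 5×16 + 7 = 9047 (decimal)
Compute 5732 - 9047 = -3315
-3315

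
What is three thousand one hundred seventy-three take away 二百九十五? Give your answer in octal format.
Convert three thousand one hundred seventy-three (English words) → 3×1000 + 1×100 + 73 = 3173 (decimal)
Convert 二百九十五 (Chinese numeral) → 2×100 + 9×10 + 5 = 295 (decimal)
Compute 3173 - 295 = 2878
Convert 2878 (decimal) → 2878 = 5×512 + 4×64 + 7×8 + 6 → 0o5476 (octal)
0o5476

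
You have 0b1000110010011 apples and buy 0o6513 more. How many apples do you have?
Convert 0b1000110010011 (binary) → 4096 + 256 + 128 + 16 + 2 + 1 = 4499 (decimal)
Convert 0o6513 (octal) → 6×512 + 5×64 + 1×8 + 3 = 3403 (decimal)
Compute 4499 + 3403 = 7902
7902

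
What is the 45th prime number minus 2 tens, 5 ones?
The 45th prime number = 197
Convert 2 tens, 5 ones (place-value notation) → 2×10 + 5 = 25 (decimal)
Compute 197 - 25 = 172
172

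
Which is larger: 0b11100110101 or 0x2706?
Convert 0b11100110101 (binary) → 1024 + 512 + 256 + 32 + 16 + 4 + 1 = 1845 (decimal)
Convert 0x2706 (hexadecimal) → 2×4096 + 7×256 + 6 = 9990 (decimal)
Compare 1845 vs 9990: larger = 9990
9990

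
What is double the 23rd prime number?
The 23rd prime number = 83
Compute 83 × 2 = 166
166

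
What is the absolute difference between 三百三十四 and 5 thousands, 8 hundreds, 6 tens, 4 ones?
Convert 三百三十四 (Chinese numeral) → 3×100 + 3×10 + 4 = 334 (decimal)
Convert 5 thousands, 8 hundreds, 6 tens, 4 ones (place-value notation) → 5×1000 + 8×100 + 6×10 + 4 = 5864 (decimal)
Compute |334 - 5864| = 5530
5530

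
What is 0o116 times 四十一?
Convert 0o116 (octal) → 1×64 + 1×8 + 6 = 78 (decimal)
Convert 四十一 (Chinese numeral) → 4×10 + 1 = 41 (decimal)
Compute 78 × 41 = 3198
3198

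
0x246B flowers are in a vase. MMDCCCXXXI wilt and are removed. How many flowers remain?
Convert 0x246B (hexadecimal) → 2×4096 + 4×256 + 6×16 + 11 = 9323 (decimal)
Convert MMDCCCXXXI (Roman numeral) → 1000 + 1000 + 500 + 100 + 100 + 100 + 10 + 10 + 10 + 1 = 2831 (decimal)
Compute 9323 - 2831 = 6492
6492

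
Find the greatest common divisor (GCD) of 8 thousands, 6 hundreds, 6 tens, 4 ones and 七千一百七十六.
Convert 8 thousands, 6 hundreds, 6 tens, 4 ones (place-value notation) → 8×1000 + 6×100 + 6×10 + 4 = 8664 (decimal)
Convert 七千一百七十六 (Chinese numeral) → 7×1000 + 1×100 + 7×10 + 6 = 7176 (decimal)
Compute gcd(8664, 7176) = 24
24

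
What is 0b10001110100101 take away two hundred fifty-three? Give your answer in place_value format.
Convert 0b10001110100101 (binary) → 8192 + 512 + 256 + 128 + 32 + 4 + 1 = 9125 (decimal)
Convert two hundred fifty-three (English words) → 2×100 + 53 = 253 (decimal)
Compute 9125 - 253 = 8872
Convert 8872 (decimal) → 8872 = 8×1000 + 8×100 + 7×10 + 2 → 8 thousands, 8 hundreds, 7 tens, 2 ones (place-value notation)
8 thousands, 8 hundreds, 7 tens, 2 ones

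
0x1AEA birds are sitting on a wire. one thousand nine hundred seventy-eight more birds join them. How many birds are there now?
Convert 0x1AEA (hexadecimal) → 1×4096 + 10×256 + 14×16 + 10 = 6890 (decimal)
Convert one thousand nine hundred seventy-eight (English words) → 1×1000 + 9×100 + 78 = 1978 (decimal)
Compute 6890 + 1978 = 8868
8868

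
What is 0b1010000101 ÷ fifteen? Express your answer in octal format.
Convert 0b1010000101 (binary) → 512 + 128 + 4 + 1 = 645 (decimal)
Convert fifteen (English words) → 15 (decimal)
Compute 645 ÷ 15 = 43
Convert 43 (decimal) → 43 = 5×8 + 3 → 0o53 (octal)
0o53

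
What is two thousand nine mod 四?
Convert two thousand nine (English words) → 2×1000 + 9 = 2009 (decimal)
Convert 四 (Chinese numeral) → 4 (decimal)
Compute 2009 mod 4 = 1
1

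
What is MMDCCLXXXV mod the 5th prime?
Convert MMDCCLXXXV (Roman numeral) → 1000 + 1000 + 500 + 100 + 100 + 50 + 10 + 10 + 10 + 5 = 2785 (decimal)
Convert the 5th prime (prime index) → 11 (decimal)
Compute 2785 mod 11 = 2
2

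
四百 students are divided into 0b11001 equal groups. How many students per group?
Convert 四百 (Chinese numeral) → 4×100 = 400 (decimal)
Convert 0b11001 (binary) → 16 + 8 + 1 = 25 (decimal)
Compute 400 ÷ 25 = 16
16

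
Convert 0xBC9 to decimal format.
Convert 0xBC9 (hexadecimal) → 11×256 + 12×16 + 9 = 3017 (decimal)
3017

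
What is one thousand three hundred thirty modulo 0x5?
Convert one thousand three hundred thirty (English words) → 1×1000 + 3×100 + 30 = 1330 (decimal)
Convert 0x5 (hexadecimal) → 5 (decimal)
Compute 1330 mod 5 = 0
0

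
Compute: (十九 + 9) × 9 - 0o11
Convert 十九 (Chinese numeral) → 1×10 + 9 = 19 (decimal)
Convert 0o11 (octal) → 1×8 + 1 = 9 (decimal)
Expression in decimal: (19 + 9) × 9 - 9
Parentheses first: 19 + 9 = 28
Multiply: 28 × 9 = 252
Subtract: 252 - 9 = 243
243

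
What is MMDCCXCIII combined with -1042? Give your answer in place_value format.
Convert MMDCCXCIII (Roman numeral) → 1000 + 1000 + 500 + 100 + 100 + 90 + 1 + 1 + 1 = 2793 (decimal)
Compute 2793 + -1042 = 1751
Convert 1751 (decimal) → 1751 = 1×1000 + 7×100 + 5×10 + 1 → 1 thousand, 7 hundreds, 5 tens, 1 one (place-value notation)
1 thousand, 7 hundreds, 5 tens, 1 one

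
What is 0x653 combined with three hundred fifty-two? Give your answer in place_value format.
Convert 0x653 (hexadecimal) → 6×256 + 5×16 + 3 = 1619 (decimal)
Convert three hundred fifty-two (English words) → 3×100 + 52 = 352 (decimal)
Compute 1619 + 352 = 1971
Convert 1971 (decimal) → 1971 = 1×1000 + 9×100 + 7×10 + 1 → 1 thousand, 9 hundreds, 7 tens, 1 one (place-value notation)
1 thousand, 9 hundreds, 7 tens, 1 one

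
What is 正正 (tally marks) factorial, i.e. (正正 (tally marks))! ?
Convert 正正 (tally marks) → 5 + 5 = 10 (decimal)
Compute 10! = 3628800
3628800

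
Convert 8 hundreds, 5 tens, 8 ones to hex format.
Convert 8 hundreds, 5 tens, 8 ones (place-value notation) → 8×100 + 5×10 + 8 = 858 (decimal)
Convert 858 (decimal) → 858 = 3×256 + 5×16 + 10 → 0x35A (hexadecimal)
0x35A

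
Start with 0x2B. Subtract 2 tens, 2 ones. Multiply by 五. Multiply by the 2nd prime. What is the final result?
Convert 0x2B (hexadecimal) → 2×16 + 11 = 43 (decimal)
Start: 43
Convert 2 tens, 2 ones (place-value notation) → 2×10 + 2 = 22 (decimal)
43 - 22 = 21
Convert 五 (Chinese numeral) → 5 (decimal)
21 × 5 = 105
Convert the 2nd prime (prime index) → 3 (decimal)
105 × 3 = 315
315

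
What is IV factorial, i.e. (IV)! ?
Convert IV (Roman numeral) → 4 (decimal)
Compute 4! = 24
24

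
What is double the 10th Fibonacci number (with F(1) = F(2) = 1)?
The 10th Fibonacci number (with F(1) = F(2) = 1): 1, 1, 2, 3, 5, 8, 13, 21, 34, 55 → 55
Compute 55 × 2 = 110
110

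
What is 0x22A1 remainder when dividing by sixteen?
Convert 0x22A1 (hexadecimal) → 2×4096 + 2×256 + 10×16 + 1 = 8865 (decimal)
Convert sixteen (English words) → 16 (decimal)
Compute 8865 mod 16 = 1
1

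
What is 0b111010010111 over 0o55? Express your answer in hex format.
Convert 0b111010010111 (binary) → 2048 + 1024 + 512 + 128 + 16 + 4 + 2 + 1 = 3735 (decimal)
Convert 0o55 (octal) → 5×8 + 5 = 45 (decimal)
Compute 3735 ÷ 45 = 83
Convert 83 (decimal) → 83 = 5×16 + 3 → 0x53 (hexadecimal)
0x53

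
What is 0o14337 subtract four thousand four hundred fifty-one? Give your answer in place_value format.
Convert 0o14337 (octal) → 1×4096 + 4×512 + 3×64 + 3×8 + 7 = 6367 (decimal)
Convert four thousand four hundred fifty-one (English words) → 4×1000 + 4×100 + 51 = 4451 (decimal)
Compute 6367 - 4451 = 1916
Convert 1916 (decimal) → 1916 = 1×1000 + 9×100 + 1×10 + 6 → 1 thousand, 9 hundreds, 1 ten, 6 ones (place-value notation)
1 thousand, 9 hundreds, 1 ten, 6 ones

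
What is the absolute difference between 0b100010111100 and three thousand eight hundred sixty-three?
Convert 0b100010111100 (binary) → 2048 + 128 + 32 + 16 + 8 + 4 = 2236 (decimal)
Convert three thousand eight hundred sixty-three (English words) → 3×1000 + 8×100 + 63 = 3863 (decimal)
Compute |2236 - 3863| = 1627
1627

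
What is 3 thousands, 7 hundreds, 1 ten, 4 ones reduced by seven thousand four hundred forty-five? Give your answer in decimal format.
Convert 3 thousands, 7 hundreds, 1 ten, 4 ones (place-value notation) → 3×1000 + 7×100 + 1×10 + 4 = 3714 (decimal)
Convert seven thousand four hundred forty-five (English words) → 7×1000 + 4×100 + 45 = 7445 (decimal)
Compute 3714 - 7445 = -3731
-3731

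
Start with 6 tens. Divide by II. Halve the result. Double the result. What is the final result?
Convert 6 tens (place-value notation) → 6×10 = 60 (decimal)
Start: 60
Convert II (Roman numeral) → 1 + 1 = 2 (decimal)
60 ÷ 2 = 30
30 ÷ 2 = 15
15 × 2 = 30
30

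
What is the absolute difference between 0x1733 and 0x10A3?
Convert 0x1733 (hexadecimal) → 1×4096 + 7×256 + 3×16 + 3 = 5939 (decimal)
Convert 0x10A3 (hexadecimal) → 1×4096 + 10×16 + 3 = 4259 (decimal)
Compute |5939 - 4259| = 1680
1680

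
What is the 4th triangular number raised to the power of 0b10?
Convert the 4th triangular number (triangular index) → 4×5/2 = 10 (decimal)
Convert 0b10 (binary) → 2 (decimal)
Compute 10 ^ 2 = 100
100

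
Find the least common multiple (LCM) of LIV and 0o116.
Convert LIV (Roman numeral) → 50 + 4 = 54 (decimal)
Convert 0o116 (octal) → 1×64 + 1×8 + 6 = 78 (decimal)
Compute lcm(54, 78) = 702
702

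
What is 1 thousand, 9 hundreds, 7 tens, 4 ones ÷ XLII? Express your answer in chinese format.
Convert 1 thousand, 9 hundreds, 7 tens, 4 ones (place-value notation) → 1×1000 + 9×100 + 7×10 + 4 = 1974 (decimal)
Convert XLII (Roman numeral) → 40 + 1 + 1 = 42 (decimal)
Compute 1974 ÷ 42 = 47
Convert 47 (decimal) → 47 = 4×10 + 7 → 四十七 (Chinese numeral)
四十七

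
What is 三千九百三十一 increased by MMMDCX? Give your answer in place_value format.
Convert 三千九百三十一 (Chinese numeral) → 3×1000 + 9×100 + 3×10 + 1 = 3931 (decimal)
Convert MMMDCX (Roman numeral) → 1000 + 1000 + 1000 + 500 + 100 + 10 = 3610 (decimal)
Compute 3931 + 3610 = 7541
Convert 7541 (decimal) → 7541 = 7×1000 + 5×100 + 4×10 + 1 → 7 thousands, 5 hundreds, 4 tens, 1 one (place-value notation)
7 thousands, 5 hundreds, 4 tens, 1 one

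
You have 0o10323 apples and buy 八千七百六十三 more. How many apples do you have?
Convert 0o10323 (octal) → 1×4096 + 3×64 + 2×8 + 3 = 4307 (decimal)
Convert 八千七百六十三 (Chinese numeral) → 8×1000 + 7×100 + 6×10 + 3 = 8763 (decimal)
Compute 4307 + 8763 = 13070
13070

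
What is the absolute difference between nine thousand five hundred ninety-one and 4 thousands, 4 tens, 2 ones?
Convert nine thousand five hundred ninety-one (English words) → 9×1000 + 5×100 + 91 = 9591 (decimal)
Convert 4 thousands, 4 tens, 2 ones (place-value notation) → 4×1000 + 4×10 + 2 = 4042 (decimal)
Compute |9591 - 4042| = 5549
5549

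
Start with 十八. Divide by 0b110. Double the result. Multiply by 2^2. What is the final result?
Convert 十八 (Chinese numeral) → 1×10 + 8 = 18 (decimal)
Start: 18
Convert 0b110 (binary) → 4 + 2 = 6 (decimal)
18 ÷ 6 = 3
3 × 2 = 6
Convert 2^2 (power) → 4 (decimal)
6 × 4 = 24
24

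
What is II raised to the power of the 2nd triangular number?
Convert II (Roman numeral) → 1 + 1 = 2 (decimal)
Convert the 2nd triangular number (triangular index) → 2×3/2 = 3 (decimal)
Compute 2 ^ 3 = 8
8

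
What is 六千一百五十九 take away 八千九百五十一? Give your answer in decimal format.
Convert 六千一百五十九 (Chinese numeral) → 6×1000 + 1×100 + 5×10 + 9 = 6159 (decimal)
Convert 八千九百五十一 (Chinese numeral) → 8×1000 + 9×100 + 5×10 + 1 = 8951 (decimal)
Compute 6159 - 8951 = -2792
-2792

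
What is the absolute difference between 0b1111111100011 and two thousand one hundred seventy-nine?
Convert 0b1111111100011 (binary) → 4096 + 2048 + 1024 + 512 + 256 + 128 + 64 + 32 + 2 + 1 = 8163 (decimal)
Convert two thousand one hundred seventy-nine (English words) → 2×1000 + 1×100 + 79 = 2179 (decimal)
Compute |8163 - 2179| = 5984
5984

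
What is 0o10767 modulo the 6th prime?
Convert 0o10767 (octal) → 1×4096 + 7×64 + 6×8 + 7 = 4599 (decimal)
Convert the 6th prime (prime index) → 13 (decimal)
Compute 4599 mod 13 = 10
10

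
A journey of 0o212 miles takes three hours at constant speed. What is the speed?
Convert 0o212 (octal) → 2×64 + 1×8 + 2 = 138 (decimal)
Convert three (English words) → 3 (decimal)
Compute 138 ÷ 3 = 46
46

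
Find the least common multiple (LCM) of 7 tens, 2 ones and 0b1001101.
Convert 7 tens, 2 ones (place-value notation) → 7×10 + 2 = 72 (decimal)
Convert 0b1001101 (binary) → 64 + 8 + 4 + 1 = 77 (decimal)
Compute lcm(72, 77) = 5544
5544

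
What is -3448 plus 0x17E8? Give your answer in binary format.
Convert 0x17E8 (hexadecimal) → 1×4096 + 7×256 + 14×16 + 8 = 6120 (decimal)
Compute -3448 + 6120 = 2672
Convert 2672 (decimal) → 2672 = 2048 + 512 + 64 + 32 + 16 → 0b101001110000 (binary)
0b101001110000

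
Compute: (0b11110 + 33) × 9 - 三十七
Convert 0b11110 (binary) → 16 + 8 + 4 + 2 = 30 (decimal)
Convert 三十七 (Chinese numeral) → 3×10 + 7 = 37 (decimal)
Expression in decimal: (30 + 33) × 9 - 37
Parentheses first: 30 + 33 = 63
Multiply: 63 × 9 = 567
Subtract: 567 - 37 = 530
530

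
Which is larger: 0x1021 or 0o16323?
Convert 0x1021 (hexadecimal) → 1×4096 + 2×16 + 1 = 4129 (decimal)
Convert 0o16323 (octal) → 1×4096 + 6×512 + 3×64 + 2×8 + 3 = 7379 (decimal)
Compare 4129 vs 7379: larger = 7379
7379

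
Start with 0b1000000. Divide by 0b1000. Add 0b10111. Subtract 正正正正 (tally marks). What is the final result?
Convert 0b1000000 (binary) → 64 (decimal)
Start: 64
Convert 0b1000 (binary) → 8 (decimal)
64 ÷ 8 = 8
Convert 0b10111 (binary) → 16 + 4 + 2 + 1 = 23 (decimal)
8 + 23 = 31
Convert 正正正正 (tally marks) → 5 + 5 + 5 + 5 = 20 (decimal)
31 - 20 = 11
11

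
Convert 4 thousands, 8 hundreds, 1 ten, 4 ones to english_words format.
Convert 4 thousands, 8 hundreds, 1 ten, 4 ones (place-value notation) → 4×1000 + 8×100 + 1×10 + 4 = 4814 (decimal)
Convert 4814 (decimal) → 4814 = 4×1000 + 8×100 + 14 → four thousand eight hundred fourteen (English words)
four thousand eight hundred fourteen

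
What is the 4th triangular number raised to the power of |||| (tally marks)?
Convert the 4th triangular number (triangular index) → 4×5/2 = 10 (decimal)
Convert |||| (tally marks) → 4 (decimal)
Compute 10 ^ 4 = 10000
10000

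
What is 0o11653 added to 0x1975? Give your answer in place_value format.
Convert 0o11653 (octal) → 1×4096 + 1×512 + 6×64 + 5×8 + 3 = 5035 (decimal)
Convert 0x1975 (hexadecimal) → 1×4096 + 9×256 + 7×16 + 5 = 6517 (decimal)
Compute 5035 + 6517 = 11552
Convert 11552 (decimal) → 11552 = 11×1000 + 5×100 + 5×10 + 2 → 11 thousands, 5 hundreds, 5 tens, 2 ones (place-value notation)
11 thousands, 5 hundreds, 5 tens, 2 ones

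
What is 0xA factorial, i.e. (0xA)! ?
Convert 0xA (hexadecimal) → 10 (decimal)
Compute 10! = 3628800
3628800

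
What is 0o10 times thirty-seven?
Convert 0o10 (octal) → 1×8 = 8 (decimal)
Convert thirty-seven (English words) → 37 (decimal)
Compute 8 × 37 = 296
296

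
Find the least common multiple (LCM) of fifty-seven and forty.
Convert fifty-seven (English words) → 57 (decimal)
Convert forty (English words) → 40 (decimal)
Compute lcm(57, 40) = 2280
2280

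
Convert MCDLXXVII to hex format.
Convert MCDLXXVII (Roman numeral) → 1000 + 400 + 50 + 10 + 10 + 5 + 1 + 1 = 1477 (decimal)
Convert 1477 (decimal) → 1477 = 5×256 + 12×16 + 5 → 0x5C5 (hexadecimal)
0x5C5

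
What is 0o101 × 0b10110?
Convert 0o101 (octal) → 1×64 + 1 = 65 (decimal)
Convert 0b10110 (binary) → 16 + 4 + 2 = 22 (decimal)
Compute 65 × 22 = 1430
1430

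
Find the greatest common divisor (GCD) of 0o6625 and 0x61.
Convert 0o6625 (octal) → 6×512 + 6×64 + 2×8 + 5 = 3477 (decimal)
Convert 0x61 (hexadecimal) → 6×16 + 1 = 97 (decimal)
Compute gcd(3477, 97) = 1
1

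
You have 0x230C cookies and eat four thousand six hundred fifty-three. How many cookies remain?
Convert 0x230C (hexadecimal) → 2×4096 + 3×256 + 12 = 8972 (decimal)
Convert four thousand six hundred fifty-three (English words) → 4×1000 + 6×100 + 53 = 4653 (decimal)
Compute 8972 - 4653 = 4319
4319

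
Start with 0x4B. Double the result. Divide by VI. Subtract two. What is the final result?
Convert 0x4B (hexadecimal) → 4×16 + 11 = 75 (decimal)
Start: 75
75 × 2 = 150
Convert VI (Roman numeral) → 5 + 1 = 6 (decimal)
150 ÷ 6 = 25
Convert two (English words) → 2 (decimal)
25 - 2 = 23
23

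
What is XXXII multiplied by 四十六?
Convert XXXII (Roman numeral) → 10 + 10 + 10 + 1 + 1 = 32 (decimal)
Convert 四十六 (Chinese numeral) → 4×10 + 6 = 46 (decimal)
Compute 32 × 46 = 1472
1472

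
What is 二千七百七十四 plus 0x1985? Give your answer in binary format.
Convert 二千七百七十四 (Chinese numeral) → 2×1000 + 7×100 + 7×10 + 4 = 2774 (decimal)
Convert 0x1985 (hexadecimal) → 1×4096 + 9×256 + 8×16 + 5 = 6533 (decimal)
Compute 2774 + 6533 = 9307
Convert 9307 (decimal) → 9307 = 8192 + 1024 + 64 + 16 + 8 + 2 + 1 → 0b10010001011011 (binary)
0b10010001011011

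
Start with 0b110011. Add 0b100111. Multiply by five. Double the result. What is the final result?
Convert 0b110011 (binary) → 32 + 16 + 2 + 1 = 51 (decimal)
Start: 51
Convert 0b100111 (binary) → 32 + 4 + 2 + 1 = 39 (decimal)
51 + 39 = 90
Convert five (English words) → 5 (decimal)
90 × 5 = 450
450 × 2 = 900
900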